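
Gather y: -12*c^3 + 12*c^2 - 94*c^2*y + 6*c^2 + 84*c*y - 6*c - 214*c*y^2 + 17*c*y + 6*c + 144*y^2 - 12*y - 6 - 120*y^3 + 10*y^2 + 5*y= -12*c^3 + 18*c^2 - 120*y^3 + y^2*(154 - 214*c) + y*(-94*c^2 + 101*c - 7) - 6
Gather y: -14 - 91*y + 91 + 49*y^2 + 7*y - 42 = 49*y^2 - 84*y + 35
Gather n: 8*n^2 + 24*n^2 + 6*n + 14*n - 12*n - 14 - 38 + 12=32*n^2 + 8*n - 40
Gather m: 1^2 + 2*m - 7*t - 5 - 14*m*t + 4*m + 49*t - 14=m*(6 - 14*t) + 42*t - 18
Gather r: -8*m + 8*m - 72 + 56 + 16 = 0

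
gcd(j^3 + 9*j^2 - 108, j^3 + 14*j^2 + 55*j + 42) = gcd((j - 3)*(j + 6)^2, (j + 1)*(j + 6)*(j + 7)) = j + 6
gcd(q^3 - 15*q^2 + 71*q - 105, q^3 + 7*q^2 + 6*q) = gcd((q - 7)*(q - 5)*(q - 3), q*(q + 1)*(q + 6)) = 1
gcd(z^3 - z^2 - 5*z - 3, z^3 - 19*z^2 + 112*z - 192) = z - 3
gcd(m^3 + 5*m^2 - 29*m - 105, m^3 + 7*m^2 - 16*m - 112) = m + 7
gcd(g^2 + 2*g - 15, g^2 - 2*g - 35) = g + 5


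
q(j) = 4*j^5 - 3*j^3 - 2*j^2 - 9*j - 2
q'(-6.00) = 25611.00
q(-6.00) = -30476.00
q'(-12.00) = 413463.00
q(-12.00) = -990326.00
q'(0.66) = -11.77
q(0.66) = -9.17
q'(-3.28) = 2222.16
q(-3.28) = -1406.68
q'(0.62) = -11.98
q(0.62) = -8.70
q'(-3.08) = 1717.78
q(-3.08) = -1014.30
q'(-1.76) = 162.06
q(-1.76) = -43.55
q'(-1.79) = 174.65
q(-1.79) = -48.60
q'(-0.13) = -8.63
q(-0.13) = -0.86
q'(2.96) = 1435.62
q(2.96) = 784.94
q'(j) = 20*j^4 - 9*j^2 - 4*j - 9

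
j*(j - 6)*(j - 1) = j^3 - 7*j^2 + 6*j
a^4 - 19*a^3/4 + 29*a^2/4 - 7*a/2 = a*(a - 2)*(a - 7/4)*(a - 1)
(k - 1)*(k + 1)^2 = k^3 + k^2 - k - 1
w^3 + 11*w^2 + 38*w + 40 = (w + 2)*(w + 4)*(w + 5)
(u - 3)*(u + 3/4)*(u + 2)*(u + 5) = u^4 + 19*u^3/4 - 8*u^2 - 153*u/4 - 45/2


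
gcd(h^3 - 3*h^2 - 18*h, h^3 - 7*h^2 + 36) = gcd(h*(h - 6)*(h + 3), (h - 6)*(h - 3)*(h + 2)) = h - 6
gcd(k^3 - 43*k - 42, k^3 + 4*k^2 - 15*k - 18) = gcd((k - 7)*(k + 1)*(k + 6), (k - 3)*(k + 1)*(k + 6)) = k^2 + 7*k + 6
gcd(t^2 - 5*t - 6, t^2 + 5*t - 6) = 1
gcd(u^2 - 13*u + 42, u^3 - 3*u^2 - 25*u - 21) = u - 7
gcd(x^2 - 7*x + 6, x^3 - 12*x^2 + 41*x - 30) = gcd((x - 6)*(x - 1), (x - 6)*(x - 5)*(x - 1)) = x^2 - 7*x + 6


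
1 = 1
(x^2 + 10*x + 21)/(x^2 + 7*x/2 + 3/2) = 2*(x + 7)/(2*x + 1)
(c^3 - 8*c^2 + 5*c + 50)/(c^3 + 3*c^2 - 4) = (c^2 - 10*c + 25)/(c^2 + c - 2)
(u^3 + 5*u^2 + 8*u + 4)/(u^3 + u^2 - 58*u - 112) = (u^2 + 3*u + 2)/(u^2 - u - 56)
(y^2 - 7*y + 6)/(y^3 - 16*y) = (y^2 - 7*y + 6)/(y*(y^2 - 16))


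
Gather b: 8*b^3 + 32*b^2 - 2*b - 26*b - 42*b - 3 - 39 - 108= 8*b^3 + 32*b^2 - 70*b - 150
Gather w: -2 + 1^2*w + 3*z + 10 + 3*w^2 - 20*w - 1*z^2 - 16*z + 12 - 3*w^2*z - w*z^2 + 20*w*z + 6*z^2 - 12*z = w^2*(3 - 3*z) + w*(-z^2 + 20*z - 19) + 5*z^2 - 25*z + 20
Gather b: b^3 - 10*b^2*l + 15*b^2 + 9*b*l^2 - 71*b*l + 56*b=b^3 + b^2*(15 - 10*l) + b*(9*l^2 - 71*l + 56)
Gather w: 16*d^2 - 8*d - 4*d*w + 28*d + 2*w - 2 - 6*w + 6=16*d^2 + 20*d + w*(-4*d - 4) + 4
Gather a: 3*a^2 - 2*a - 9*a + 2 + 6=3*a^2 - 11*a + 8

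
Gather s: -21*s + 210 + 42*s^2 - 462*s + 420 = 42*s^2 - 483*s + 630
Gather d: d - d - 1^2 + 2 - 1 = 0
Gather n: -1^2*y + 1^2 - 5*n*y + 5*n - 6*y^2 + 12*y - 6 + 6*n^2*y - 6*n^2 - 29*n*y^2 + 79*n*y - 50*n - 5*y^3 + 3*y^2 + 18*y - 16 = n^2*(6*y - 6) + n*(-29*y^2 + 74*y - 45) - 5*y^3 - 3*y^2 + 29*y - 21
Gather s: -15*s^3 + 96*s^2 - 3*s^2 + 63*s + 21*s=-15*s^3 + 93*s^2 + 84*s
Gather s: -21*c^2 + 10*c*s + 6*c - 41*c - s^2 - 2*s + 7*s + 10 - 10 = -21*c^2 - 35*c - s^2 + s*(10*c + 5)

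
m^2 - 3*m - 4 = (m - 4)*(m + 1)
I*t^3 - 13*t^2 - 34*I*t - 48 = (t + 6*I)*(t + 8*I)*(I*t + 1)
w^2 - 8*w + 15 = (w - 5)*(w - 3)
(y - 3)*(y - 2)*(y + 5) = y^3 - 19*y + 30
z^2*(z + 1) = z^3 + z^2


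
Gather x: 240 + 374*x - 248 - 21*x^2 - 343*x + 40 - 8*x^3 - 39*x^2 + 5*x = -8*x^3 - 60*x^2 + 36*x + 32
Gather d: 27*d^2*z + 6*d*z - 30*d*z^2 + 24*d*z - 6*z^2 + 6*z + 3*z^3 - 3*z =27*d^2*z + d*(-30*z^2 + 30*z) + 3*z^3 - 6*z^2 + 3*z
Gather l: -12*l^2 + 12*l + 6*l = -12*l^2 + 18*l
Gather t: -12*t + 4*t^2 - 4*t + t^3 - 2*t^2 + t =t^3 + 2*t^2 - 15*t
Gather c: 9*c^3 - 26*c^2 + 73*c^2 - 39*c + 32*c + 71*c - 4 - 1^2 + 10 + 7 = 9*c^3 + 47*c^2 + 64*c + 12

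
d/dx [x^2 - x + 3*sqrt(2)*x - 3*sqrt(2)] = 2*x - 1 + 3*sqrt(2)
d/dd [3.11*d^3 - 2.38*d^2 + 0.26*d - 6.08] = 9.33*d^2 - 4.76*d + 0.26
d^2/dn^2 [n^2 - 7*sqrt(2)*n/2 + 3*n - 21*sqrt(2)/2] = 2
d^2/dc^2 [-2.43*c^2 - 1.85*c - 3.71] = -4.86000000000000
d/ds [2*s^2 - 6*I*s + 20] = 4*s - 6*I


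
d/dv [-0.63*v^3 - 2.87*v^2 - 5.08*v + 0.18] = -1.89*v^2 - 5.74*v - 5.08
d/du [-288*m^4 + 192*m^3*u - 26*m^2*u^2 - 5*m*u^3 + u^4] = 192*m^3 - 52*m^2*u - 15*m*u^2 + 4*u^3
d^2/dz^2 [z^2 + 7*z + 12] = 2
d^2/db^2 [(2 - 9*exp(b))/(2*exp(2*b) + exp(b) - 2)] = (-36*exp(4*b) + 50*exp(3*b) - 204*exp(2*b) + 16*exp(b) - 32)*exp(b)/(8*exp(6*b) + 12*exp(5*b) - 18*exp(4*b) - 23*exp(3*b) + 18*exp(2*b) + 12*exp(b) - 8)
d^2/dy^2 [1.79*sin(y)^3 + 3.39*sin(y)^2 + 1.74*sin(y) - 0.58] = -3.0825*sin(y) + 4.0275*sin(3*y) + 6.78*cos(2*y)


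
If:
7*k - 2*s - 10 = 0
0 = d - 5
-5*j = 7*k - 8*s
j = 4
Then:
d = 5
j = 4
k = 20/7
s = 5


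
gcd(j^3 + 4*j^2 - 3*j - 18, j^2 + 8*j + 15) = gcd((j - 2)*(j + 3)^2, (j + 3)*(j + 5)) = j + 3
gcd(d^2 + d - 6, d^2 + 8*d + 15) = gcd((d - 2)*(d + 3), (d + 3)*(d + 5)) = d + 3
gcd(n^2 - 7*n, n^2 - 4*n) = n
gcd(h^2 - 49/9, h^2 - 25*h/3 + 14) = h - 7/3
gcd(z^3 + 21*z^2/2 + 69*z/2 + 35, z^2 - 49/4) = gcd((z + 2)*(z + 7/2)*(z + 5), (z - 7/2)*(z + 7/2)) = z + 7/2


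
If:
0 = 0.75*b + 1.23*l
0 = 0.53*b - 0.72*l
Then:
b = 0.00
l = 0.00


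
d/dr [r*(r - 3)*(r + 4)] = 3*r^2 + 2*r - 12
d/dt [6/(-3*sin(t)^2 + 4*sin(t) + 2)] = 12*(3*sin(t) - 2)*cos(t)/(-3*sin(t)^2 + 4*sin(t) + 2)^2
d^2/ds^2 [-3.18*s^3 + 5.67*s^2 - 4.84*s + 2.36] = 11.34 - 19.08*s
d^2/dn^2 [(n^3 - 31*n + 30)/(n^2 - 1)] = -60/(n^3 + 3*n^2 + 3*n + 1)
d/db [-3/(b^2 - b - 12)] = 3*(2*b - 1)/(-b^2 + b + 12)^2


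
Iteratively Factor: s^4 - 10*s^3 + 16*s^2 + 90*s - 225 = (s - 5)*(s^3 - 5*s^2 - 9*s + 45) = (s - 5)*(s + 3)*(s^2 - 8*s + 15) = (s - 5)*(s - 3)*(s + 3)*(s - 5)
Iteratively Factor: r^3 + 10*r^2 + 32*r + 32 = (r + 4)*(r^2 + 6*r + 8) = (r + 4)^2*(r + 2)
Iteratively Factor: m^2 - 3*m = (m - 3)*(m)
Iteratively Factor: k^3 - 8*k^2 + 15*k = (k - 5)*(k^2 - 3*k) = (k - 5)*(k - 3)*(k)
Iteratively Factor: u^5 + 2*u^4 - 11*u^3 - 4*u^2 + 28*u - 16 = (u - 1)*(u^4 + 3*u^3 - 8*u^2 - 12*u + 16) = (u - 2)*(u - 1)*(u^3 + 5*u^2 + 2*u - 8) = (u - 2)*(u - 1)^2*(u^2 + 6*u + 8) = (u - 2)*(u - 1)^2*(u + 4)*(u + 2)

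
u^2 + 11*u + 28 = (u + 4)*(u + 7)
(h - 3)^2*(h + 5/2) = h^3 - 7*h^2/2 - 6*h + 45/2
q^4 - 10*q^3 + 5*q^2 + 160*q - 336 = (q - 7)*(q - 4)*(q - 3)*(q + 4)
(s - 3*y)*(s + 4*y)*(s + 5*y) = s^3 + 6*s^2*y - 7*s*y^2 - 60*y^3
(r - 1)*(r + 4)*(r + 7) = r^3 + 10*r^2 + 17*r - 28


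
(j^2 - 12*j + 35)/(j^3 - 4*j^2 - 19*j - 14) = (j - 5)/(j^2 + 3*j + 2)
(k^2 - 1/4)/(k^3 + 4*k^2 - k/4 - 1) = 1/(k + 4)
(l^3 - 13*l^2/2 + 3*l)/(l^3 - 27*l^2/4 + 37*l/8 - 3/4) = 4*l/(4*l - 1)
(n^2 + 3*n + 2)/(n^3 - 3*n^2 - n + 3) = (n + 2)/(n^2 - 4*n + 3)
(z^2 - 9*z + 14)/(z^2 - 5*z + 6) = (z - 7)/(z - 3)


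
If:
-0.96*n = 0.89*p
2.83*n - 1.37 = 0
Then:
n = 0.48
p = -0.52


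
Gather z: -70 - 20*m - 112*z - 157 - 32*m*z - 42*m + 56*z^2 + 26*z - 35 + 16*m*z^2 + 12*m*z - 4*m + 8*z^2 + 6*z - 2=-66*m + z^2*(16*m + 64) + z*(-20*m - 80) - 264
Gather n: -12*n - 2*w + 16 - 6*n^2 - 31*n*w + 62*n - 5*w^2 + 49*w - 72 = -6*n^2 + n*(50 - 31*w) - 5*w^2 + 47*w - 56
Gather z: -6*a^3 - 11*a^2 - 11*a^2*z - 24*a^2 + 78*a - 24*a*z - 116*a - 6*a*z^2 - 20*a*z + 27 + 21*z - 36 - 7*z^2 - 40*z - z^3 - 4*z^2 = -6*a^3 - 35*a^2 - 38*a - z^3 + z^2*(-6*a - 11) + z*(-11*a^2 - 44*a - 19) - 9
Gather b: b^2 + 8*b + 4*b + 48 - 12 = b^2 + 12*b + 36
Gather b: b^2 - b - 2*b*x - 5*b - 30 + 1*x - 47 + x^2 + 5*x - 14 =b^2 + b*(-2*x - 6) + x^2 + 6*x - 91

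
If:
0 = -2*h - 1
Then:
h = -1/2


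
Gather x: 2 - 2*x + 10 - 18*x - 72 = -20*x - 60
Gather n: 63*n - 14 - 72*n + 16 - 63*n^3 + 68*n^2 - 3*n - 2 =-63*n^3 + 68*n^2 - 12*n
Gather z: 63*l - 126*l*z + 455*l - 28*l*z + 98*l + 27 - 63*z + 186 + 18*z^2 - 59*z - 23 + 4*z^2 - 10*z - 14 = 616*l + 22*z^2 + z*(-154*l - 132) + 176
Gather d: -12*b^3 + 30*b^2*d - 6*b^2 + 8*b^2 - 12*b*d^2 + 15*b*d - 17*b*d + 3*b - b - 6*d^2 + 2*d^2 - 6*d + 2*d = -12*b^3 + 2*b^2 + 2*b + d^2*(-12*b - 4) + d*(30*b^2 - 2*b - 4)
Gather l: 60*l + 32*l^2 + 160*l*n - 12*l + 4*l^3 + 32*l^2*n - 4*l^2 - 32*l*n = 4*l^3 + l^2*(32*n + 28) + l*(128*n + 48)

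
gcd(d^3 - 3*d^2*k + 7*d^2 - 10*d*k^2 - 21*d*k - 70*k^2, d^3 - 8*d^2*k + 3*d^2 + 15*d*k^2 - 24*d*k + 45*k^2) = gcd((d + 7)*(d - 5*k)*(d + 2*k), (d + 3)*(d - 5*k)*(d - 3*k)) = d - 5*k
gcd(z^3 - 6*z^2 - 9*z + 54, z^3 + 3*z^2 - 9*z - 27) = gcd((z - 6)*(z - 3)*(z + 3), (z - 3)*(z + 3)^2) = z^2 - 9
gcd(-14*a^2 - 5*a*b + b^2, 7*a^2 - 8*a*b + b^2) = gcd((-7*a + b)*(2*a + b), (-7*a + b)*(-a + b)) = 7*a - b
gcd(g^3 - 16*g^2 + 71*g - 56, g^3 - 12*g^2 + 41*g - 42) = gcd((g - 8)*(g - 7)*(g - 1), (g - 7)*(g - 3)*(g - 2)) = g - 7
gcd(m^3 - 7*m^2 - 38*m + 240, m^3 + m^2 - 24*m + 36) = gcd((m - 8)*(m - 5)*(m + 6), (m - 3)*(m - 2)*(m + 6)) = m + 6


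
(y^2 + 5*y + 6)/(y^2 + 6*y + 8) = (y + 3)/(y + 4)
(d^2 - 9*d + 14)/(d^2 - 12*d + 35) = (d - 2)/(d - 5)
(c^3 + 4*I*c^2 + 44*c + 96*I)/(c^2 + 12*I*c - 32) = (c^2 - 4*I*c + 12)/(c + 4*I)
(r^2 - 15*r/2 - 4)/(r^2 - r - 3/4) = 2*(r - 8)/(2*r - 3)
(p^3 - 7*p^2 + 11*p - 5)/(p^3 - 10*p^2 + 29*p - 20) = (p - 1)/(p - 4)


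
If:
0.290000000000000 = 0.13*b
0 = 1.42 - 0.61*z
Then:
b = 2.23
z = 2.33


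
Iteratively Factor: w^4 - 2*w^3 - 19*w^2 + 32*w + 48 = (w - 3)*(w^3 + w^2 - 16*w - 16) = (w - 3)*(w + 1)*(w^2 - 16) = (w - 4)*(w - 3)*(w + 1)*(w + 4)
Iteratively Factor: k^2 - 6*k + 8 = (k - 2)*(k - 4)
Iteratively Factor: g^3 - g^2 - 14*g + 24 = (g - 2)*(g^2 + g - 12) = (g - 3)*(g - 2)*(g + 4)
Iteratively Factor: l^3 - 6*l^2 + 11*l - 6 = (l - 1)*(l^2 - 5*l + 6) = (l - 3)*(l - 1)*(l - 2)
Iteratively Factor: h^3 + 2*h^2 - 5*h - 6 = (h + 1)*(h^2 + h - 6) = (h - 2)*(h + 1)*(h + 3)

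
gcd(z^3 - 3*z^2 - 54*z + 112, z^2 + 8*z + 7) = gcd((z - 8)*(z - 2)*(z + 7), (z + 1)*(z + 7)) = z + 7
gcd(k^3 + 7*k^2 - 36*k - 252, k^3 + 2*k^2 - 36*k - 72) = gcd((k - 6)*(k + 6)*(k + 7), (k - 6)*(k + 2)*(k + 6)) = k^2 - 36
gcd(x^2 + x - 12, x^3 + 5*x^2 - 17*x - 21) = x - 3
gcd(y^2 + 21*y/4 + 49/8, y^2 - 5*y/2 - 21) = y + 7/2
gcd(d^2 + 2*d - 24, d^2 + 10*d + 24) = d + 6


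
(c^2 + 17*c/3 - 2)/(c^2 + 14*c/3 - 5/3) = (c + 6)/(c + 5)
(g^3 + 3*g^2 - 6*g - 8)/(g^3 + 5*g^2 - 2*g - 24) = (g + 1)/(g + 3)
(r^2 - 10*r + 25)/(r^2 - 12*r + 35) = (r - 5)/(r - 7)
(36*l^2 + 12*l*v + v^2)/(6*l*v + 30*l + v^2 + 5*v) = (6*l + v)/(v + 5)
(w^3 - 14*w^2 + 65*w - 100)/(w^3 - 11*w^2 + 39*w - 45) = (w^2 - 9*w + 20)/(w^2 - 6*w + 9)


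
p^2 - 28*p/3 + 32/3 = (p - 8)*(p - 4/3)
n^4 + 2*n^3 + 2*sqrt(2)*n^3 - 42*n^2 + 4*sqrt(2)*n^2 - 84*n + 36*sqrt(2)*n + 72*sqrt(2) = (n + 2)*(n - 3*sqrt(2))*(n - sqrt(2))*(n + 6*sqrt(2))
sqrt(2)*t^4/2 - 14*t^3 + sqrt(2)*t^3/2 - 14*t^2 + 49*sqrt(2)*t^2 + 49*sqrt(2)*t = t*(t - 7*sqrt(2))^2*(sqrt(2)*t/2 + sqrt(2)/2)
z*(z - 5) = z^2 - 5*z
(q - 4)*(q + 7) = q^2 + 3*q - 28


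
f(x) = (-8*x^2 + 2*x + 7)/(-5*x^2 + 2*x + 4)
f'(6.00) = -0.00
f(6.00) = 1.64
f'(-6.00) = -0.00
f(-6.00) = 1.56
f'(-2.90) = -0.04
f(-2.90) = 1.51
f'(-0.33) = -1.10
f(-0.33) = 1.96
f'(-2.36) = -0.07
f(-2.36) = 1.48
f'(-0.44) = -2.12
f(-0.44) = 2.12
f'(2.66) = -0.05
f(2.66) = 1.70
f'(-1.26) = -0.55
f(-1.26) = 1.27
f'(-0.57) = -7.45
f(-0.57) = 2.64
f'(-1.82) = -0.14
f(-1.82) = 1.43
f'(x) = (2 - 16*x)/(-5*x^2 + 2*x + 4) + (10*x - 2)*(-8*x^2 + 2*x + 7)/(-5*x^2 + 2*x + 4)^2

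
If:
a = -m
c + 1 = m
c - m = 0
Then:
No Solution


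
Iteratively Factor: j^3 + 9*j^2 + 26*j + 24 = (j + 2)*(j^2 + 7*j + 12) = (j + 2)*(j + 4)*(j + 3)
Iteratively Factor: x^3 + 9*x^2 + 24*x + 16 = (x + 1)*(x^2 + 8*x + 16) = (x + 1)*(x + 4)*(x + 4)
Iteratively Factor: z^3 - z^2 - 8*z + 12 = (z - 2)*(z^2 + z - 6) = (z - 2)*(z + 3)*(z - 2)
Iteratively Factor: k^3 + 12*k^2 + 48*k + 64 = (k + 4)*(k^2 + 8*k + 16) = (k + 4)^2*(k + 4)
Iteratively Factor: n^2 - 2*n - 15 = (n + 3)*(n - 5)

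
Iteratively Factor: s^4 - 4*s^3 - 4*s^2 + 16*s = (s)*(s^3 - 4*s^2 - 4*s + 16) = s*(s + 2)*(s^2 - 6*s + 8) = s*(s - 4)*(s + 2)*(s - 2)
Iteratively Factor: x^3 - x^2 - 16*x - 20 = (x + 2)*(x^2 - 3*x - 10) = (x + 2)^2*(x - 5)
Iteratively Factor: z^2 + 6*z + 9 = (z + 3)*(z + 3)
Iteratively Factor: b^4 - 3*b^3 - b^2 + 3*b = (b - 1)*(b^3 - 2*b^2 - 3*b) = (b - 3)*(b - 1)*(b^2 + b) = b*(b - 3)*(b - 1)*(b + 1)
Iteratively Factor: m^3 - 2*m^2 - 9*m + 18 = (m - 3)*(m^2 + m - 6) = (m - 3)*(m + 3)*(m - 2)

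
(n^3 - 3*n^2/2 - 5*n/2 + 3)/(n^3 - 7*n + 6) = (n + 3/2)/(n + 3)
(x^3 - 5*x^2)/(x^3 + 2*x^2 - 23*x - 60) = x^2/(x^2 + 7*x + 12)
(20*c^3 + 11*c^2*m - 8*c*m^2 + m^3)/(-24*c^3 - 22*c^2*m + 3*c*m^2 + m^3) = (-5*c + m)/(6*c + m)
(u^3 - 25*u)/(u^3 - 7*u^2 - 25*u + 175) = u/(u - 7)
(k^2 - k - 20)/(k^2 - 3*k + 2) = (k^2 - k - 20)/(k^2 - 3*k + 2)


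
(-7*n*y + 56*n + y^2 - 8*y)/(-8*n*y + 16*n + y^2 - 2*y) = (7*n*y - 56*n - y^2 + 8*y)/(8*n*y - 16*n - y^2 + 2*y)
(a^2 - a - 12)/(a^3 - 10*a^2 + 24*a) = (a + 3)/(a*(a - 6))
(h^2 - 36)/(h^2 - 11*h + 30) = (h + 6)/(h - 5)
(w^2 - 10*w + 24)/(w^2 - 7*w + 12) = (w - 6)/(w - 3)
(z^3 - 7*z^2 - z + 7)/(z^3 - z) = (z - 7)/z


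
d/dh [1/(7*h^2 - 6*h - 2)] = 2*(3 - 7*h)/(-7*h^2 + 6*h + 2)^2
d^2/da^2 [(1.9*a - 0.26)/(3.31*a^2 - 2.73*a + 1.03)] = ((12.0952 - 37.734*a)*(3.31*a^2 - 2.73*a + 1.03) + (1.9*a - 0.26)*(6.62*a - 2.73)*(13.24*a - 5.46))/(3.31*a^2 - 2.73*a + 1.03)^3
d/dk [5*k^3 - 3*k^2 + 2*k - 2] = 15*k^2 - 6*k + 2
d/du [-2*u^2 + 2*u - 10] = 2 - 4*u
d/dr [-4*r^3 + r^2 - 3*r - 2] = -12*r^2 + 2*r - 3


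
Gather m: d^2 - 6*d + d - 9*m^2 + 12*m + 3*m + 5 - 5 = d^2 - 5*d - 9*m^2 + 15*m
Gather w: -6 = -6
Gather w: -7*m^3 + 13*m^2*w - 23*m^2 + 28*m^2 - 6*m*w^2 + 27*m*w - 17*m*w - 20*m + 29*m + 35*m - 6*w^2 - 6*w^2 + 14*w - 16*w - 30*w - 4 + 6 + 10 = -7*m^3 + 5*m^2 + 44*m + w^2*(-6*m - 12) + w*(13*m^2 + 10*m - 32) + 12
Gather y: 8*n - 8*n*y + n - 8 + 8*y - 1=9*n + y*(8 - 8*n) - 9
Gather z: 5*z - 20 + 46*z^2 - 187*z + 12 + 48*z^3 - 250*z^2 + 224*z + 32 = 48*z^3 - 204*z^2 + 42*z + 24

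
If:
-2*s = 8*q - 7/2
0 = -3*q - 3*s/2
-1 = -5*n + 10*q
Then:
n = 39/20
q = 7/8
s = -7/4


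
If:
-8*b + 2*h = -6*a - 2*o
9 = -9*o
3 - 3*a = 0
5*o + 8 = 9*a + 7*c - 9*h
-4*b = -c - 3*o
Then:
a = 1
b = 45/8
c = 51/2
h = 41/2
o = -1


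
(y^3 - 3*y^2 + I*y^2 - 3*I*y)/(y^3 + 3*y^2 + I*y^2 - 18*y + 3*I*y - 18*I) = y/(y + 6)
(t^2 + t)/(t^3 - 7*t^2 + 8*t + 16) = t/(t^2 - 8*t + 16)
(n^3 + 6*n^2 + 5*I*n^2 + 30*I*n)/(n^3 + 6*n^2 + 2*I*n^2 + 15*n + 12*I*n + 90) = n/(n - 3*I)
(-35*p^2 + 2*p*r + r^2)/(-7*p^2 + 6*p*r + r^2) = (5*p - r)/(p - r)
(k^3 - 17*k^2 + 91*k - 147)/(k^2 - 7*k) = k - 10 + 21/k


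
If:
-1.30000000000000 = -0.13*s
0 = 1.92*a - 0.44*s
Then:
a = 2.29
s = 10.00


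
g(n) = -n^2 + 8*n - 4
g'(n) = 8 - 2*n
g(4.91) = 11.17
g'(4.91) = -1.82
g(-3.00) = -37.00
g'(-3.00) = 14.00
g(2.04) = 8.16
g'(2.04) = 3.92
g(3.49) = 11.74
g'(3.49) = 1.02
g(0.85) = 2.08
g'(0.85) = 6.30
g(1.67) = 6.57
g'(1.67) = 4.66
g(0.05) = -3.60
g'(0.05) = 7.90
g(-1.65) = -19.92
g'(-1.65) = 11.30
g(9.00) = -13.00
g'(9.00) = -10.00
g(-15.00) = -349.00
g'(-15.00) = 38.00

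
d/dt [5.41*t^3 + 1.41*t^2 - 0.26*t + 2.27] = 16.23*t^2 + 2.82*t - 0.26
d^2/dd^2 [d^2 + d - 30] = 2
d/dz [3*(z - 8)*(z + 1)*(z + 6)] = 9*z^2 - 6*z - 150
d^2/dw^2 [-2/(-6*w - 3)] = 16/(3*(2*w + 1)^3)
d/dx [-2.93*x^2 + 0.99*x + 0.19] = 0.99 - 5.86*x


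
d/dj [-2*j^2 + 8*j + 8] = 8 - 4*j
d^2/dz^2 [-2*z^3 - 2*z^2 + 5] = -12*z - 4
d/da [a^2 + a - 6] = 2*a + 1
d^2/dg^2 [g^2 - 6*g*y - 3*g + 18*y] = 2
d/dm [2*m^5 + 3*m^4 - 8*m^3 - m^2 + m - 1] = 10*m^4 + 12*m^3 - 24*m^2 - 2*m + 1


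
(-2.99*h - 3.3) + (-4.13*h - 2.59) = -7.12*h - 5.89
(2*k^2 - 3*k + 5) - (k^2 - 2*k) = k^2 - k + 5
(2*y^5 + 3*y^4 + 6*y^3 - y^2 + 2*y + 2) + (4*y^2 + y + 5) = 2*y^5 + 3*y^4 + 6*y^3 + 3*y^2 + 3*y + 7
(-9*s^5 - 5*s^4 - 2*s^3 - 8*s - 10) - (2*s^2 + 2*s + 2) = -9*s^5 - 5*s^4 - 2*s^3 - 2*s^2 - 10*s - 12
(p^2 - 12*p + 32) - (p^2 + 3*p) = 32 - 15*p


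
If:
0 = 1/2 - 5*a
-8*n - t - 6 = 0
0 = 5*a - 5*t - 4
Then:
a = 1/10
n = -53/80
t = -7/10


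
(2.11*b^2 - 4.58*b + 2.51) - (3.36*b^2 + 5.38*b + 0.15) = -1.25*b^2 - 9.96*b + 2.36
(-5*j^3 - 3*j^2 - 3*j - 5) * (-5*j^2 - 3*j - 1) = 25*j^5 + 30*j^4 + 29*j^3 + 37*j^2 + 18*j + 5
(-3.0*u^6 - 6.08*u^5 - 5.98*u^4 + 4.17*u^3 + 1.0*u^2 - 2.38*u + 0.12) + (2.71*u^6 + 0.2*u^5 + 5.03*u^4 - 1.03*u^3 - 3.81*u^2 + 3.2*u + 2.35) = -0.29*u^6 - 5.88*u^5 - 0.95*u^4 + 3.14*u^3 - 2.81*u^2 + 0.82*u + 2.47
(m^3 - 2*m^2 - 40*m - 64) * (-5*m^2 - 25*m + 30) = -5*m^5 - 15*m^4 + 280*m^3 + 1260*m^2 + 400*m - 1920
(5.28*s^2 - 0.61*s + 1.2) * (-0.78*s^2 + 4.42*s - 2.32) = -4.1184*s^4 + 23.8134*s^3 - 15.8818*s^2 + 6.7192*s - 2.784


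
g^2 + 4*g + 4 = (g + 2)^2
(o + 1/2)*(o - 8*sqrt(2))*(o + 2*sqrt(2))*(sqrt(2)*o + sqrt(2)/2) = sqrt(2)*o^4 - 12*o^3 + sqrt(2)*o^3 - 127*sqrt(2)*o^2/4 - 12*o^2 - 32*sqrt(2)*o - 3*o - 8*sqrt(2)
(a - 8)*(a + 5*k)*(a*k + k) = a^3*k + 5*a^2*k^2 - 7*a^2*k - 35*a*k^2 - 8*a*k - 40*k^2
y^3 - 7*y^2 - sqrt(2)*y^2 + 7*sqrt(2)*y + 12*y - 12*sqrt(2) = (y - 4)*(y - 3)*(y - sqrt(2))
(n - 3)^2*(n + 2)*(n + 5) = n^4 + n^3 - 23*n^2 + 3*n + 90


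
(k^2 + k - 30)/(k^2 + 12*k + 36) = (k - 5)/(k + 6)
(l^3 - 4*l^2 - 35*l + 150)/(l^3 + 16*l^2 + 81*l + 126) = (l^2 - 10*l + 25)/(l^2 + 10*l + 21)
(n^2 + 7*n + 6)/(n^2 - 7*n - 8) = (n + 6)/(n - 8)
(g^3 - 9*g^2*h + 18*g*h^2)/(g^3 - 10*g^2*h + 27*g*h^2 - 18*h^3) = g/(g - h)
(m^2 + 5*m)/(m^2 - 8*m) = (m + 5)/(m - 8)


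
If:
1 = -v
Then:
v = -1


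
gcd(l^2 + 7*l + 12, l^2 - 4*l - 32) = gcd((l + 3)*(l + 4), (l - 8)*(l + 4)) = l + 4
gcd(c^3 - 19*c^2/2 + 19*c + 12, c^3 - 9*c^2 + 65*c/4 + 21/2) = c^2 - 11*c/2 - 3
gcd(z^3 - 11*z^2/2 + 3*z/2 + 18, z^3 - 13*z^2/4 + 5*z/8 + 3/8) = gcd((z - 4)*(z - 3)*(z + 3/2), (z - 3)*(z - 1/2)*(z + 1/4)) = z - 3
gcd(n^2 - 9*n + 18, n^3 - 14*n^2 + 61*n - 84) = n - 3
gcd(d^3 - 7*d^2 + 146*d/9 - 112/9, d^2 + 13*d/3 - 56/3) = d - 8/3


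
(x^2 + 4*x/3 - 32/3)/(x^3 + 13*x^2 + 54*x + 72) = (x - 8/3)/(x^2 + 9*x + 18)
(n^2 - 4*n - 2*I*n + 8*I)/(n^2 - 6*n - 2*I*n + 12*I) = (n - 4)/(n - 6)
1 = 1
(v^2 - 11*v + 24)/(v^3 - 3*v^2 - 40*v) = (v - 3)/(v*(v + 5))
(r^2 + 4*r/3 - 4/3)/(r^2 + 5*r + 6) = (r - 2/3)/(r + 3)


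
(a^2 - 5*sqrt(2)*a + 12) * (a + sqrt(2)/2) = a^3 - 9*sqrt(2)*a^2/2 + 7*a + 6*sqrt(2)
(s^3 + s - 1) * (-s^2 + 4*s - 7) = -s^5 + 4*s^4 - 8*s^3 + 5*s^2 - 11*s + 7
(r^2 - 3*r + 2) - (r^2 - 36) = 38 - 3*r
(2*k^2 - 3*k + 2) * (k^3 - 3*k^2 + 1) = 2*k^5 - 9*k^4 + 11*k^3 - 4*k^2 - 3*k + 2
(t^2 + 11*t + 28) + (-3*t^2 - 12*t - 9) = -2*t^2 - t + 19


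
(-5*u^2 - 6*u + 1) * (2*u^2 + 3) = -10*u^4 - 12*u^3 - 13*u^2 - 18*u + 3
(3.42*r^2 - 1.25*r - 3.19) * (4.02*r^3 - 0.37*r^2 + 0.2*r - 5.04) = 13.7484*r^5 - 6.2904*r^4 - 11.6773*r^3 - 16.3065*r^2 + 5.662*r + 16.0776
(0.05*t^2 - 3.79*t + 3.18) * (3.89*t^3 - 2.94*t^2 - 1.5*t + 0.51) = 0.1945*t^5 - 14.8901*t^4 + 23.4378*t^3 - 3.6387*t^2 - 6.7029*t + 1.6218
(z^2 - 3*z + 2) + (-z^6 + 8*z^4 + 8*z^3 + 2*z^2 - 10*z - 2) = -z^6 + 8*z^4 + 8*z^3 + 3*z^2 - 13*z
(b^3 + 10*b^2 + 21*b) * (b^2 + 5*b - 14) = b^5 + 15*b^4 + 57*b^3 - 35*b^2 - 294*b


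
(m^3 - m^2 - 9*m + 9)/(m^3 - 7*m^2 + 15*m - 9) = (m + 3)/(m - 3)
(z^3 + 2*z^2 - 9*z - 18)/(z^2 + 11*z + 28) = (z^3 + 2*z^2 - 9*z - 18)/(z^2 + 11*z + 28)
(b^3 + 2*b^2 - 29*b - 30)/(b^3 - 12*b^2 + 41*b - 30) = (b^2 + 7*b + 6)/(b^2 - 7*b + 6)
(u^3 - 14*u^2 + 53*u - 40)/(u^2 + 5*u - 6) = (u^2 - 13*u + 40)/(u + 6)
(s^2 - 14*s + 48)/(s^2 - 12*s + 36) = (s - 8)/(s - 6)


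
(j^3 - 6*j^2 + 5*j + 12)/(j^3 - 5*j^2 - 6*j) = (j^2 - 7*j + 12)/(j*(j - 6))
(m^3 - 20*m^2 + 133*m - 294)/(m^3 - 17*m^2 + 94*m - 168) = (m - 7)/(m - 4)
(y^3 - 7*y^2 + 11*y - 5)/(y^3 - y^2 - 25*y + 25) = (y - 1)/(y + 5)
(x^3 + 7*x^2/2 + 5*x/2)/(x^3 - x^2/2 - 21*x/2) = (2*x^2 + 7*x + 5)/(2*x^2 - x - 21)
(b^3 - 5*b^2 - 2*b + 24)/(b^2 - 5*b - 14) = (b^2 - 7*b + 12)/(b - 7)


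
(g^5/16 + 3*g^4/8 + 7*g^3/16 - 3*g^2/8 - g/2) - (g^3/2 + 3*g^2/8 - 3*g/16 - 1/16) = g^5/16 + 3*g^4/8 - g^3/16 - 3*g^2/4 - 5*g/16 + 1/16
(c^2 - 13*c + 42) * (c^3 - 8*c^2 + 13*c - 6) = c^5 - 21*c^4 + 159*c^3 - 511*c^2 + 624*c - 252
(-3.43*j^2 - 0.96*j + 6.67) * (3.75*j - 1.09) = -12.8625*j^3 + 0.138700000000001*j^2 + 26.0589*j - 7.2703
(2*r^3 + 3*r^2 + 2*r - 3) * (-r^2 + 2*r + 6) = -2*r^5 + r^4 + 16*r^3 + 25*r^2 + 6*r - 18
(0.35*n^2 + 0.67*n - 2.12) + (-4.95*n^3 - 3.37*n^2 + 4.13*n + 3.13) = -4.95*n^3 - 3.02*n^2 + 4.8*n + 1.01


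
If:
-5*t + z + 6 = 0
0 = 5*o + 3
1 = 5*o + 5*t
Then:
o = -3/5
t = 4/5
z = -2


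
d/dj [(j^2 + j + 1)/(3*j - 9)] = (j^2 - 6*j - 4)/(3*(j^2 - 6*j + 9))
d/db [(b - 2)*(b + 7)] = 2*b + 5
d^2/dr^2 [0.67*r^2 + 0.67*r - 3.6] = 1.34000000000000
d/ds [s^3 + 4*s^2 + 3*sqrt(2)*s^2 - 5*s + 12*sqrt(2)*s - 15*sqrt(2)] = 3*s^2 + 8*s + 6*sqrt(2)*s - 5 + 12*sqrt(2)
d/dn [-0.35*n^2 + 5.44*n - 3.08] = 5.44 - 0.7*n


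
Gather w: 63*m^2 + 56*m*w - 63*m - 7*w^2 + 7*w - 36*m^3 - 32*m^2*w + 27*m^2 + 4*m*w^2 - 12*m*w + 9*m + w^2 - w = -36*m^3 + 90*m^2 - 54*m + w^2*(4*m - 6) + w*(-32*m^2 + 44*m + 6)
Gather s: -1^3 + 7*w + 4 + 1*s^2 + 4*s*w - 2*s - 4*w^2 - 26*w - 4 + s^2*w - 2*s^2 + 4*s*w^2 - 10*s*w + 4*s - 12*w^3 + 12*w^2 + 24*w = s^2*(w - 1) + s*(4*w^2 - 6*w + 2) - 12*w^3 + 8*w^2 + 5*w - 1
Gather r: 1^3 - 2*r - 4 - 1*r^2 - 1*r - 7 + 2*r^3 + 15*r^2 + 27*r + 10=2*r^3 + 14*r^2 + 24*r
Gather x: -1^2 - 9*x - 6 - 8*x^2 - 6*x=-8*x^2 - 15*x - 7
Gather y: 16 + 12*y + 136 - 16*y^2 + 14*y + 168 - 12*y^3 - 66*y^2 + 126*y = -12*y^3 - 82*y^2 + 152*y + 320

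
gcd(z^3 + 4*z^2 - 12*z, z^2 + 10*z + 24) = z + 6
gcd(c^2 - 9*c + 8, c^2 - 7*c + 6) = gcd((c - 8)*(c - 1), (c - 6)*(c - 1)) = c - 1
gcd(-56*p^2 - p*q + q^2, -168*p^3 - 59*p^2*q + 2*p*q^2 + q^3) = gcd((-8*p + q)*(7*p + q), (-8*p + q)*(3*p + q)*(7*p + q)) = 56*p^2 + p*q - q^2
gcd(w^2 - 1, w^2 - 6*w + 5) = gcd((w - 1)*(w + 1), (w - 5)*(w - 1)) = w - 1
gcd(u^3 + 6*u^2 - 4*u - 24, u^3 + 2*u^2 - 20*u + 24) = u^2 + 4*u - 12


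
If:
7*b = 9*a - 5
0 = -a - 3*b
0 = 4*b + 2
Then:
No Solution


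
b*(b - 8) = b^2 - 8*b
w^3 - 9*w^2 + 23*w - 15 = (w - 5)*(w - 3)*(w - 1)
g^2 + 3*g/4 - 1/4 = (g - 1/4)*(g + 1)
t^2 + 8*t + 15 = (t + 3)*(t + 5)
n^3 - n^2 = n^2*(n - 1)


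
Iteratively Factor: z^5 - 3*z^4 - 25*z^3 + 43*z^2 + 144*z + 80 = (z + 1)*(z^4 - 4*z^3 - 21*z^2 + 64*z + 80) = (z + 1)*(z + 4)*(z^3 - 8*z^2 + 11*z + 20) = (z + 1)^2*(z + 4)*(z^2 - 9*z + 20) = (z - 4)*(z + 1)^2*(z + 4)*(z - 5)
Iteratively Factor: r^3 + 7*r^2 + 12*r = (r + 4)*(r^2 + 3*r) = r*(r + 4)*(r + 3)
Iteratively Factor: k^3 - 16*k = (k)*(k^2 - 16) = k*(k - 4)*(k + 4)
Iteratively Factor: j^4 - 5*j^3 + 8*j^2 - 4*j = (j - 2)*(j^3 - 3*j^2 + 2*j) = (j - 2)*(j - 1)*(j^2 - 2*j) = (j - 2)^2*(j - 1)*(j)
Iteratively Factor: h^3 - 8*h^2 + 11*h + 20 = (h - 5)*(h^2 - 3*h - 4) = (h - 5)*(h - 4)*(h + 1)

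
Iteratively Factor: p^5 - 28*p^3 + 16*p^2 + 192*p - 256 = (p - 2)*(p^4 + 2*p^3 - 24*p^2 - 32*p + 128) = (p - 4)*(p - 2)*(p^3 + 6*p^2 - 32) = (p - 4)*(p - 2)*(p + 4)*(p^2 + 2*p - 8) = (p - 4)*(p - 2)^2*(p + 4)*(p + 4)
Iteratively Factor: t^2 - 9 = (t + 3)*(t - 3)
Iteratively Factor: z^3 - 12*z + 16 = (z + 4)*(z^2 - 4*z + 4) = (z - 2)*(z + 4)*(z - 2)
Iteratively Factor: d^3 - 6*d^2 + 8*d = (d)*(d^2 - 6*d + 8) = d*(d - 2)*(d - 4)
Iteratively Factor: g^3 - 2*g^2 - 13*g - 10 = (g - 5)*(g^2 + 3*g + 2) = (g - 5)*(g + 1)*(g + 2)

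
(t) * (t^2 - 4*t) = t^3 - 4*t^2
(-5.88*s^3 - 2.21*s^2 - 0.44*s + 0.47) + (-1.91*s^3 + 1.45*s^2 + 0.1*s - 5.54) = -7.79*s^3 - 0.76*s^2 - 0.34*s - 5.07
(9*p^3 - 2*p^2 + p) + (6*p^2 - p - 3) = 9*p^3 + 4*p^2 - 3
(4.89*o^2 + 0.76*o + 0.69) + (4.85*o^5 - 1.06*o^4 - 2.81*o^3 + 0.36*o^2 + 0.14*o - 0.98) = 4.85*o^5 - 1.06*o^4 - 2.81*o^3 + 5.25*o^2 + 0.9*o - 0.29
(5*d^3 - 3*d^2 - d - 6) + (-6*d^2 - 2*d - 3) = 5*d^3 - 9*d^2 - 3*d - 9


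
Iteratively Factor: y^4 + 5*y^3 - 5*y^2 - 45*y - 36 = (y + 3)*(y^3 + 2*y^2 - 11*y - 12) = (y - 3)*(y + 3)*(y^2 + 5*y + 4) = (y - 3)*(y + 1)*(y + 3)*(y + 4)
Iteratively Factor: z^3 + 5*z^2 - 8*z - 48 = (z - 3)*(z^2 + 8*z + 16) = (z - 3)*(z + 4)*(z + 4)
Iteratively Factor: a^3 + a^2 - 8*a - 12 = (a + 2)*(a^2 - a - 6) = (a + 2)^2*(a - 3)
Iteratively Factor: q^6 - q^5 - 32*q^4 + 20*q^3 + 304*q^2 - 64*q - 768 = (q + 4)*(q^5 - 5*q^4 - 12*q^3 + 68*q^2 + 32*q - 192) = (q - 4)*(q + 4)*(q^4 - q^3 - 16*q^2 + 4*q + 48) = (q - 4)^2*(q + 4)*(q^3 + 3*q^2 - 4*q - 12) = (q - 4)^2*(q - 2)*(q + 4)*(q^2 + 5*q + 6) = (q - 4)^2*(q - 2)*(q + 2)*(q + 4)*(q + 3)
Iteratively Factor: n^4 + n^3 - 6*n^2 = (n)*(n^3 + n^2 - 6*n) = n*(n - 2)*(n^2 + 3*n) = n*(n - 2)*(n + 3)*(n)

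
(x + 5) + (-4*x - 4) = 1 - 3*x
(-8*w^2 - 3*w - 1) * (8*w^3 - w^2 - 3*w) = -64*w^5 - 16*w^4 + 19*w^3 + 10*w^2 + 3*w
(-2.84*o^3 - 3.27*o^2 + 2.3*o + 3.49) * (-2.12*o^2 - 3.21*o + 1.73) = 6.0208*o^5 + 16.0488*o^4 + 0.707500000000001*o^3 - 20.4389*o^2 - 7.2239*o + 6.0377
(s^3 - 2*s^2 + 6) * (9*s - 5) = 9*s^4 - 23*s^3 + 10*s^2 + 54*s - 30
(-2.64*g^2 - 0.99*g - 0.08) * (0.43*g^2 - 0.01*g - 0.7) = -1.1352*g^4 - 0.3993*g^3 + 1.8235*g^2 + 0.6938*g + 0.056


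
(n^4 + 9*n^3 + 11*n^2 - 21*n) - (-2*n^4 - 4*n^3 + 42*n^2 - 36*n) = 3*n^4 + 13*n^3 - 31*n^2 + 15*n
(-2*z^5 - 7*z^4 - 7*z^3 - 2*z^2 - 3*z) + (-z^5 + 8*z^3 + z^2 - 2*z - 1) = -3*z^5 - 7*z^4 + z^3 - z^2 - 5*z - 1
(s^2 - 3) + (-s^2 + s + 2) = s - 1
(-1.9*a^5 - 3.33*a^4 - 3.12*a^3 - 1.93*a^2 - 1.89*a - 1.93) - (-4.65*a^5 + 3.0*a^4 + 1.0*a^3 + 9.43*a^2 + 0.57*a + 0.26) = 2.75*a^5 - 6.33*a^4 - 4.12*a^3 - 11.36*a^2 - 2.46*a - 2.19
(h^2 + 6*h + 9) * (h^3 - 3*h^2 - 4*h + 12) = h^5 + 3*h^4 - 13*h^3 - 39*h^2 + 36*h + 108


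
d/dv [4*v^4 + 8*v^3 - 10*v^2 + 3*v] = 16*v^3 + 24*v^2 - 20*v + 3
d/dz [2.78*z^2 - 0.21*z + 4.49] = 5.56*z - 0.21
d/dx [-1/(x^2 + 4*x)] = 2*(x + 2)/(x^2*(x + 4)^2)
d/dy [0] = 0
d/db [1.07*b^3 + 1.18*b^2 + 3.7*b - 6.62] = 3.21*b^2 + 2.36*b + 3.7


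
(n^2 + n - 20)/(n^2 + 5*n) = (n - 4)/n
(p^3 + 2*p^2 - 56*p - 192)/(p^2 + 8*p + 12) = (p^2 - 4*p - 32)/(p + 2)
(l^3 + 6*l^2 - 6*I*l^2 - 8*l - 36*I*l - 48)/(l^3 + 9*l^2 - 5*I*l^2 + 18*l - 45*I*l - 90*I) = (l^2 - 6*I*l - 8)/(l^2 + l*(3 - 5*I) - 15*I)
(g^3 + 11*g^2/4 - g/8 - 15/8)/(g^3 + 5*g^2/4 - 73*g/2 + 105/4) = (2*g^2 + 7*g + 5)/(2*(g^2 + 2*g - 35))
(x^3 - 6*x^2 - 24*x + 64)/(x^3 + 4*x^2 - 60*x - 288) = (x^2 + 2*x - 8)/(x^2 + 12*x + 36)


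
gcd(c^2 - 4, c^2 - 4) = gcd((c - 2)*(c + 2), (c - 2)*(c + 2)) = c^2 - 4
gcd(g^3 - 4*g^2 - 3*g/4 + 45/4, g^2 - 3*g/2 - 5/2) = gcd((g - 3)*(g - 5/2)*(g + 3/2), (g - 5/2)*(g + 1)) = g - 5/2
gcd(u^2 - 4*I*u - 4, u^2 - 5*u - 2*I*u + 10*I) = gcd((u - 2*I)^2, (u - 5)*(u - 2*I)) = u - 2*I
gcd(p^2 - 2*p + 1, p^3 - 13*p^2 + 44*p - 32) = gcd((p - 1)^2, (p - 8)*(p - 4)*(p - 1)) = p - 1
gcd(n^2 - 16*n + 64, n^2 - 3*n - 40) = n - 8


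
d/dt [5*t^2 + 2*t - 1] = 10*t + 2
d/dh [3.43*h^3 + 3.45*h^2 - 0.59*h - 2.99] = 10.29*h^2 + 6.9*h - 0.59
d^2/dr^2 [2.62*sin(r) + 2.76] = -2.62*sin(r)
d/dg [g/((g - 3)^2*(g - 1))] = (-g*(g - 3) - 2*g*(g - 1) + (g - 3)*(g - 1))/((g - 3)^3*(g - 1)^2)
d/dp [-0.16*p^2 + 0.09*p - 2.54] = 0.09 - 0.32*p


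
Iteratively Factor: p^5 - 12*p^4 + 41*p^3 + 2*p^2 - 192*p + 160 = (p - 5)*(p^4 - 7*p^3 + 6*p^2 + 32*p - 32) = (p - 5)*(p - 1)*(p^3 - 6*p^2 + 32) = (p - 5)*(p - 4)*(p - 1)*(p^2 - 2*p - 8) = (p - 5)*(p - 4)^2*(p - 1)*(p + 2)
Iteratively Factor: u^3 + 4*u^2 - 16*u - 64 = (u + 4)*(u^2 - 16) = (u - 4)*(u + 4)*(u + 4)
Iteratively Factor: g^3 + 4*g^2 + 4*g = (g + 2)*(g^2 + 2*g) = g*(g + 2)*(g + 2)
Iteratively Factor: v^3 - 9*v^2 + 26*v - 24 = (v - 2)*(v^2 - 7*v + 12) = (v - 4)*(v - 2)*(v - 3)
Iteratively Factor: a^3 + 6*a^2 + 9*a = (a)*(a^2 + 6*a + 9) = a*(a + 3)*(a + 3)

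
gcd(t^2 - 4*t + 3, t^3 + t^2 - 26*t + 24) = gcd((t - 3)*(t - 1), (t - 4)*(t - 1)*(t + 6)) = t - 1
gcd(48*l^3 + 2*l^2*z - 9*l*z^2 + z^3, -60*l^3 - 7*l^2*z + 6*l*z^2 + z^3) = -3*l + z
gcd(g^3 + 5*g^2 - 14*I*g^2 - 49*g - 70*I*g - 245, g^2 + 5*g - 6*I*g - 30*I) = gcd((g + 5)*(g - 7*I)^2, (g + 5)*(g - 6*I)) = g + 5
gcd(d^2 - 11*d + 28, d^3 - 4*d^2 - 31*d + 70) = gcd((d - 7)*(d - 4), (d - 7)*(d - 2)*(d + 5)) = d - 7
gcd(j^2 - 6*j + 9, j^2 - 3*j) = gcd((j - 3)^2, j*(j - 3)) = j - 3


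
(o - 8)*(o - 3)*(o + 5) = o^3 - 6*o^2 - 31*o + 120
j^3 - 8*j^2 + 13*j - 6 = (j - 6)*(j - 1)^2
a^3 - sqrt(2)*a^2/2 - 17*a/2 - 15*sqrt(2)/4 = (a - 5*sqrt(2)/2)*(a + sqrt(2)/2)*(a + 3*sqrt(2)/2)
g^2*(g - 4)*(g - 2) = g^4 - 6*g^3 + 8*g^2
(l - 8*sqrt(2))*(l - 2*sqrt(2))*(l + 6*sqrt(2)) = l^3 - 4*sqrt(2)*l^2 - 88*l + 192*sqrt(2)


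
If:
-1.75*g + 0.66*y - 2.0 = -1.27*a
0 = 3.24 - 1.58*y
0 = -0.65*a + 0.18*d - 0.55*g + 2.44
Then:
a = 1.37795275590551*g + 0.509119904315758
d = 8.03149606299213*g - 11.7170670121931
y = 2.05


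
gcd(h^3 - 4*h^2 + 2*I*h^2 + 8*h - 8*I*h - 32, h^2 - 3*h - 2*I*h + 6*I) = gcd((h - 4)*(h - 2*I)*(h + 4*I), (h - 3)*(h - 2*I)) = h - 2*I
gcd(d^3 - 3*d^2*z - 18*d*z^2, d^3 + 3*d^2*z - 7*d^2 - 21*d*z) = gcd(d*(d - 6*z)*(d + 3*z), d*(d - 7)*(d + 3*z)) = d^2 + 3*d*z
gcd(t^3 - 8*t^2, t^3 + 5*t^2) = t^2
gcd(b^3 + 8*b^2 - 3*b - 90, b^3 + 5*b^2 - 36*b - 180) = b^2 + 11*b + 30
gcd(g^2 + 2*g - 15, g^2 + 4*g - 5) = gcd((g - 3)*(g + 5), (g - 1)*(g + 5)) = g + 5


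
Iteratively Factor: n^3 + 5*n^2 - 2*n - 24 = (n - 2)*(n^2 + 7*n + 12) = (n - 2)*(n + 3)*(n + 4)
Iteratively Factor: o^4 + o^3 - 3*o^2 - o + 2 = (o + 1)*(o^3 - 3*o + 2) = (o - 1)*(o + 1)*(o^2 + o - 2) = (o - 1)*(o + 1)*(o + 2)*(o - 1)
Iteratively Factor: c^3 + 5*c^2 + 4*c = (c + 4)*(c^2 + c) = c*(c + 4)*(c + 1)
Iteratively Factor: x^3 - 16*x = (x + 4)*(x^2 - 4*x) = (x - 4)*(x + 4)*(x)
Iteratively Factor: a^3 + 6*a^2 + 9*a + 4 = (a + 1)*(a^2 + 5*a + 4) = (a + 1)*(a + 4)*(a + 1)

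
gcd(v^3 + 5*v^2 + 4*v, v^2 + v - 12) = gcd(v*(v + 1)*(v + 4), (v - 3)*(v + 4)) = v + 4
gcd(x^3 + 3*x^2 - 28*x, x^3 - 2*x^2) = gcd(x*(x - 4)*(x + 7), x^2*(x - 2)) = x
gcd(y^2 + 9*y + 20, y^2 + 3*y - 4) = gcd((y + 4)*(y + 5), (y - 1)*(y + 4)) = y + 4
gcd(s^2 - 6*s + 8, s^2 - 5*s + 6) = s - 2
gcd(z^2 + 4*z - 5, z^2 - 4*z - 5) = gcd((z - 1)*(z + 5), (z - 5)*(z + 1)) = 1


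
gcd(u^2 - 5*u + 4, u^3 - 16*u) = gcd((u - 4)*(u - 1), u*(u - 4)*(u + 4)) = u - 4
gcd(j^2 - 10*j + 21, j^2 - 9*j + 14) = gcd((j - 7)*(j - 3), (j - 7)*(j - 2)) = j - 7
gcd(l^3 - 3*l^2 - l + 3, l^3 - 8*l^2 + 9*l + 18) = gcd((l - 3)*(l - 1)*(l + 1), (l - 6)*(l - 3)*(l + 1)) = l^2 - 2*l - 3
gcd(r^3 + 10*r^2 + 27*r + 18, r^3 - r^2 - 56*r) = 1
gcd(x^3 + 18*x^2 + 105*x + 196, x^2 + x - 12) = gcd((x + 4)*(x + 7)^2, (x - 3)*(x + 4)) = x + 4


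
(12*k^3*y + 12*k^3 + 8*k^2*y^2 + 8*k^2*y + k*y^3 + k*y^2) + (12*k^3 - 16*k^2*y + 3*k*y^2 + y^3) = 12*k^3*y + 24*k^3 + 8*k^2*y^2 - 8*k^2*y + k*y^3 + 4*k*y^2 + y^3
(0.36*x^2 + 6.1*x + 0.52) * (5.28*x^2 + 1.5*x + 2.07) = 1.9008*x^4 + 32.748*x^3 + 12.6408*x^2 + 13.407*x + 1.0764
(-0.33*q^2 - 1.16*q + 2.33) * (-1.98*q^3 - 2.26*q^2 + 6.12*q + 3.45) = 0.6534*q^5 + 3.0426*q^4 - 4.0114*q^3 - 13.5035*q^2 + 10.2576*q + 8.0385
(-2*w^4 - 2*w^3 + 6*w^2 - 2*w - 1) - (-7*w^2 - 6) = -2*w^4 - 2*w^3 + 13*w^2 - 2*w + 5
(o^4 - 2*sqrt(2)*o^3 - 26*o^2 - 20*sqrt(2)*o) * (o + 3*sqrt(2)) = o^5 + sqrt(2)*o^4 - 38*o^3 - 98*sqrt(2)*o^2 - 120*o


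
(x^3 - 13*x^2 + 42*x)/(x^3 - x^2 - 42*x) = (x - 6)/(x + 6)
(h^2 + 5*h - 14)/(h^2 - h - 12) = (-h^2 - 5*h + 14)/(-h^2 + h + 12)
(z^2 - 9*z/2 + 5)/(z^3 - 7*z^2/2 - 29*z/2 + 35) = (2*z - 5)/(2*z^2 - 3*z - 35)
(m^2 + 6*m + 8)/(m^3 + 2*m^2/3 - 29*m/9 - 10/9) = 9*(m + 4)/(9*m^2 - 12*m - 5)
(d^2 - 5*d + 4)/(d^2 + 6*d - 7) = (d - 4)/(d + 7)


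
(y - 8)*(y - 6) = y^2 - 14*y + 48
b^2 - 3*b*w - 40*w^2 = (b - 8*w)*(b + 5*w)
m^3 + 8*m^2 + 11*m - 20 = (m - 1)*(m + 4)*(m + 5)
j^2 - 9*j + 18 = (j - 6)*(j - 3)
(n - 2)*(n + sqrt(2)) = n^2 - 2*n + sqrt(2)*n - 2*sqrt(2)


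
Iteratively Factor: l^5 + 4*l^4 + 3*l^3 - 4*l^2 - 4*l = (l - 1)*(l^4 + 5*l^3 + 8*l^2 + 4*l) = l*(l - 1)*(l^3 + 5*l^2 + 8*l + 4) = l*(l - 1)*(l + 2)*(l^2 + 3*l + 2) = l*(l - 1)*(l + 2)^2*(l + 1)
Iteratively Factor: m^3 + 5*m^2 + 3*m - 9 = (m - 1)*(m^2 + 6*m + 9) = (m - 1)*(m + 3)*(m + 3)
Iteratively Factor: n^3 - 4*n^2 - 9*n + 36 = (n - 4)*(n^2 - 9) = (n - 4)*(n + 3)*(n - 3)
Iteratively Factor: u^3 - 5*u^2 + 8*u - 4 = (u - 2)*(u^2 - 3*u + 2) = (u - 2)^2*(u - 1)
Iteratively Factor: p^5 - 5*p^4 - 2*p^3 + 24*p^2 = (p - 3)*(p^4 - 2*p^3 - 8*p^2) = p*(p - 3)*(p^3 - 2*p^2 - 8*p) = p*(p - 3)*(p + 2)*(p^2 - 4*p) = p^2*(p - 3)*(p + 2)*(p - 4)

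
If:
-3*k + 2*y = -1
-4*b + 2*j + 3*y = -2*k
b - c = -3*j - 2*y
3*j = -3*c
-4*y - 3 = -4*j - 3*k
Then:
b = -3/16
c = -35/128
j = 35/128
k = 1/32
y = -29/64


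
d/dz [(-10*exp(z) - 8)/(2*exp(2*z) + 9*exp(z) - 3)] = (20*exp(2*z) + 32*exp(z) + 102)*exp(z)/(4*exp(4*z) + 36*exp(3*z) + 69*exp(2*z) - 54*exp(z) + 9)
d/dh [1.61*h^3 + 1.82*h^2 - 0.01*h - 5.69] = 4.83*h^2 + 3.64*h - 0.01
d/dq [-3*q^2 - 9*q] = -6*q - 9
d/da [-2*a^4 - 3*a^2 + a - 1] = -8*a^3 - 6*a + 1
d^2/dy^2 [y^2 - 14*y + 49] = 2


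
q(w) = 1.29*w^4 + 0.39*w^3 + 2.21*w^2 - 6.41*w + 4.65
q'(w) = 5.16*w^3 + 1.17*w^2 + 4.42*w - 6.41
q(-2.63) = 91.42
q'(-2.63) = -103.81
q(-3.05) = 145.33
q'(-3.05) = -155.41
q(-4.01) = 374.30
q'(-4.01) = -338.04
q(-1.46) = 23.37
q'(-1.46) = -26.43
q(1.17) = 3.22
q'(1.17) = 8.63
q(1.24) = 3.89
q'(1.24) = 10.71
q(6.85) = 3030.01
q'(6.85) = 1737.29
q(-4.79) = 722.30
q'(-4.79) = -567.83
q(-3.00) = 137.73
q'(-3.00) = -148.46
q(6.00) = 1801.83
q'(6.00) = 1176.79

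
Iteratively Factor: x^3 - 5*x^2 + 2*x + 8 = (x - 2)*(x^2 - 3*x - 4) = (x - 4)*(x - 2)*(x + 1)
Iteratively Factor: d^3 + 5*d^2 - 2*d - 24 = (d + 3)*(d^2 + 2*d - 8) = (d + 3)*(d + 4)*(d - 2)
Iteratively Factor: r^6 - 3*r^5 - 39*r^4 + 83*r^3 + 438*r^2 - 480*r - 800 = (r + 4)*(r^5 - 7*r^4 - 11*r^3 + 127*r^2 - 70*r - 200) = (r - 2)*(r + 4)*(r^4 - 5*r^3 - 21*r^2 + 85*r + 100) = (r - 5)*(r - 2)*(r + 4)*(r^3 - 21*r - 20) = (r - 5)*(r - 2)*(r + 4)^2*(r^2 - 4*r - 5) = (r - 5)^2*(r - 2)*(r + 4)^2*(r + 1)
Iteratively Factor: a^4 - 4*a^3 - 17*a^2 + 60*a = (a - 3)*(a^3 - a^2 - 20*a) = a*(a - 3)*(a^2 - a - 20) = a*(a - 3)*(a + 4)*(a - 5)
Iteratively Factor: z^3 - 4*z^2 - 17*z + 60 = (z - 3)*(z^2 - z - 20) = (z - 5)*(z - 3)*(z + 4)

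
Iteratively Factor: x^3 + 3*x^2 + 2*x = (x)*(x^2 + 3*x + 2) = x*(x + 1)*(x + 2)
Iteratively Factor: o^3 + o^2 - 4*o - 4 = (o + 2)*(o^2 - o - 2) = (o + 1)*(o + 2)*(o - 2)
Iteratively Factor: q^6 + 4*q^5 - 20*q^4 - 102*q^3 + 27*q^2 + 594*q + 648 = (q - 4)*(q^5 + 8*q^4 + 12*q^3 - 54*q^2 - 189*q - 162) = (q - 4)*(q - 3)*(q^4 + 11*q^3 + 45*q^2 + 81*q + 54) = (q - 4)*(q - 3)*(q + 3)*(q^3 + 8*q^2 + 21*q + 18) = (q - 4)*(q - 3)*(q + 3)^2*(q^2 + 5*q + 6) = (q - 4)*(q - 3)*(q + 3)^3*(q + 2)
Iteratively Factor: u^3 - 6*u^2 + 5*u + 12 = (u + 1)*(u^2 - 7*u + 12) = (u - 4)*(u + 1)*(u - 3)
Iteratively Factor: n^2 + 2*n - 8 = (n - 2)*(n + 4)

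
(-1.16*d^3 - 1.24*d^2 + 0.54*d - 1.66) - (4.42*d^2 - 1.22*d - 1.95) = -1.16*d^3 - 5.66*d^2 + 1.76*d + 0.29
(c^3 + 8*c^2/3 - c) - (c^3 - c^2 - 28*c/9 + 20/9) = 11*c^2/3 + 19*c/9 - 20/9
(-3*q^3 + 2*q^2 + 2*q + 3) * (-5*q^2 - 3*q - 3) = 15*q^5 - q^4 - 7*q^3 - 27*q^2 - 15*q - 9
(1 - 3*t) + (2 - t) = 3 - 4*t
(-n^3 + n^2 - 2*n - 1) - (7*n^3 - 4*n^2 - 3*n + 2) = -8*n^3 + 5*n^2 + n - 3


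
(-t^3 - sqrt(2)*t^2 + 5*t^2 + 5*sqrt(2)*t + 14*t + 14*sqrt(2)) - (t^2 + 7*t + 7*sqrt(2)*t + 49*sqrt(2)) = -t^3 - sqrt(2)*t^2 + 4*t^2 - 2*sqrt(2)*t + 7*t - 35*sqrt(2)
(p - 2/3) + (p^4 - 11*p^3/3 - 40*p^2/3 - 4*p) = p^4 - 11*p^3/3 - 40*p^2/3 - 3*p - 2/3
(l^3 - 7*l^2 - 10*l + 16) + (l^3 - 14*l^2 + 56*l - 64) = 2*l^3 - 21*l^2 + 46*l - 48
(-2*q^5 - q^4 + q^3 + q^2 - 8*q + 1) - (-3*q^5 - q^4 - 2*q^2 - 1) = q^5 + q^3 + 3*q^2 - 8*q + 2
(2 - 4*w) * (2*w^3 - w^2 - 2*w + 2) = -8*w^4 + 8*w^3 + 6*w^2 - 12*w + 4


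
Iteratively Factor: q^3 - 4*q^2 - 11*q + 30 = (q + 3)*(q^2 - 7*q + 10) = (q - 5)*(q + 3)*(q - 2)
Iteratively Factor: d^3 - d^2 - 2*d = (d)*(d^2 - d - 2) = d*(d + 1)*(d - 2)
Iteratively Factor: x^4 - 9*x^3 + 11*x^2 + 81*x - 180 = (x + 3)*(x^3 - 12*x^2 + 47*x - 60) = (x - 5)*(x + 3)*(x^2 - 7*x + 12) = (x - 5)*(x - 3)*(x + 3)*(x - 4)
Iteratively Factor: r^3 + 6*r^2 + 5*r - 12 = (r + 4)*(r^2 + 2*r - 3) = (r + 3)*(r + 4)*(r - 1)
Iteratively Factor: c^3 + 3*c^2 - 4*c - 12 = (c + 3)*(c^2 - 4) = (c - 2)*(c + 3)*(c + 2)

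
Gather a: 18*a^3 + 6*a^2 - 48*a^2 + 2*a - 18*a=18*a^3 - 42*a^2 - 16*a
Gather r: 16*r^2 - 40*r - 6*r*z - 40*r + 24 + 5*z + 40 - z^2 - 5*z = 16*r^2 + r*(-6*z - 80) - z^2 + 64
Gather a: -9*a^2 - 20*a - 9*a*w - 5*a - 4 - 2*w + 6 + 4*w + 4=-9*a^2 + a*(-9*w - 25) + 2*w + 6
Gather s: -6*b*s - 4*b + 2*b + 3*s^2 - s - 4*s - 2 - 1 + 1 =-2*b + 3*s^2 + s*(-6*b - 5) - 2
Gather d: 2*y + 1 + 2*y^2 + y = 2*y^2 + 3*y + 1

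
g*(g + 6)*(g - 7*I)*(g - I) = g^4 + 6*g^3 - 8*I*g^3 - 7*g^2 - 48*I*g^2 - 42*g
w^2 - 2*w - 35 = (w - 7)*(w + 5)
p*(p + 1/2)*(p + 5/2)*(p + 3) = p^4 + 6*p^3 + 41*p^2/4 + 15*p/4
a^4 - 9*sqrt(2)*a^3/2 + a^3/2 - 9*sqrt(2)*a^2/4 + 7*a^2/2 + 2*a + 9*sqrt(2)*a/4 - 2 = (a - 1/2)*(a + 1)*(a - 4*sqrt(2))*(a - sqrt(2)/2)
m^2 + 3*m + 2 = (m + 1)*(m + 2)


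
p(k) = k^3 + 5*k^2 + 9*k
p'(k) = 3*k^2 + 10*k + 9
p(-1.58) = -5.68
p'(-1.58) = 0.69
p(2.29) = 58.84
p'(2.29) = 47.63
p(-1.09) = -5.16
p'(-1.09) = 1.66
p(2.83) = 88.18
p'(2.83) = 61.33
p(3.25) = 116.39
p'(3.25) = 73.19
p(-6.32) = -109.60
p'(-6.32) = 65.63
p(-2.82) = -8.04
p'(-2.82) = 4.66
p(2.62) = 75.89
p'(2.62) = 55.79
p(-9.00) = -405.00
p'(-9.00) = 162.00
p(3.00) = 99.00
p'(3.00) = 66.00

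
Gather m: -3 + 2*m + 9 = 2*m + 6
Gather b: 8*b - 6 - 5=8*b - 11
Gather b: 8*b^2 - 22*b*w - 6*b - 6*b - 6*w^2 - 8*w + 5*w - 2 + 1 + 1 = 8*b^2 + b*(-22*w - 12) - 6*w^2 - 3*w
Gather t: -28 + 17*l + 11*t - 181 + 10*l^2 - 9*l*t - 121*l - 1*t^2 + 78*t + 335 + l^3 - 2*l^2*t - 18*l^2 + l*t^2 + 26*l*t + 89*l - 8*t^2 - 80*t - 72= l^3 - 8*l^2 - 15*l + t^2*(l - 9) + t*(-2*l^2 + 17*l + 9) + 54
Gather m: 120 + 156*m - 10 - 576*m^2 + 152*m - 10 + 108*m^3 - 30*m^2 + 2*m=108*m^3 - 606*m^2 + 310*m + 100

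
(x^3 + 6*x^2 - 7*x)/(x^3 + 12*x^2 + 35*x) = (x - 1)/(x + 5)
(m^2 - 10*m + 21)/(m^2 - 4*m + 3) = (m - 7)/(m - 1)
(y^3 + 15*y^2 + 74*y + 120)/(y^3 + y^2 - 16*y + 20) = (y^2 + 10*y + 24)/(y^2 - 4*y + 4)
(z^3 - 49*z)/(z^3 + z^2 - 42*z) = (z - 7)/(z - 6)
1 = 1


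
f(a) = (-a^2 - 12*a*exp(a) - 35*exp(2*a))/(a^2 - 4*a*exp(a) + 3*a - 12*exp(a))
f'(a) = (-a^2 - 12*a*exp(a) - 35*exp(2*a))*(4*a*exp(a) - 2*a + 16*exp(a) - 3)/(a^2 - 4*a*exp(a) + 3*a - 12*exp(a))^2 + (-12*a*exp(a) - 2*a - 70*exp(2*a) - 12*exp(a))/(a^2 - 4*a*exp(a) + 3*a - 12*exp(a))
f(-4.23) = -3.25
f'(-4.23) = -1.65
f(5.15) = 188.43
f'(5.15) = 162.62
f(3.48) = 46.71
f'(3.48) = 37.38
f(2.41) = 20.48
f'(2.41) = 15.15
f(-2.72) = 6.46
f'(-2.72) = -29.27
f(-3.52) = -5.90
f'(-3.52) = -8.62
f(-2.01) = 0.57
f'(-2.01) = -2.21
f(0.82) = 6.45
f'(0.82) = 5.06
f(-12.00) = -1.33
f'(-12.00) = -0.04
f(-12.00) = -1.33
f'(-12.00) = -0.04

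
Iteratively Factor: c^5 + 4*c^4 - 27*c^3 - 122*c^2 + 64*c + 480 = (c + 4)*(c^4 - 27*c^2 - 14*c + 120) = (c - 2)*(c + 4)*(c^3 + 2*c^2 - 23*c - 60) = (c - 2)*(c + 3)*(c + 4)*(c^2 - c - 20) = (c - 2)*(c + 3)*(c + 4)^2*(c - 5)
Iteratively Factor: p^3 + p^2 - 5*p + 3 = (p - 1)*(p^2 + 2*p - 3) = (p - 1)*(p + 3)*(p - 1)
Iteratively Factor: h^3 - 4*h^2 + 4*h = (h - 2)*(h^2 - 2*h) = h*(h - 2)*(h - 2)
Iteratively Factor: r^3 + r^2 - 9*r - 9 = (r - 3)*(r^2 + 4*r + 3) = (r - 3)*(r + 1)*(r + 3)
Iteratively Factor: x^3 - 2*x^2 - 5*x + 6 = (x - 3)*(x^2 + x - 2) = (x - 3)*(x + 2)*(x - 1)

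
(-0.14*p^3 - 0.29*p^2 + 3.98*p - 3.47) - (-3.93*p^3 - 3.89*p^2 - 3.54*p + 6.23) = 3.79*p^3 + 3.6*p^2 + 7.52*p - 9.7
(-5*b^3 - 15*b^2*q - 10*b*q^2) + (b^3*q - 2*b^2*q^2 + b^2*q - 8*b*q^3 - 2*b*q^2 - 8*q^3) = b^3*q - 5*b^3 - 2*b^2*q^2 - 14*b^2*q - 8*b*q^3 - 12*b*q^2 - 8*q^3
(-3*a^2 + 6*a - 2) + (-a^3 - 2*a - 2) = -a^3 - 3*a^2 + 4*a - 4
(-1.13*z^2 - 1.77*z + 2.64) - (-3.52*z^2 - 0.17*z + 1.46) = 2.39*z^2 - 1.6*z + 1.18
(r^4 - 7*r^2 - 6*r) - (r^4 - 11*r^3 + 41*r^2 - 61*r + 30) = 11*r^3 - 48*r^2 + 55*r - 30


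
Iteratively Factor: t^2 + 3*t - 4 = (t - 1)*(t + 4)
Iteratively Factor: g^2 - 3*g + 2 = (g - 1)*(g - 2)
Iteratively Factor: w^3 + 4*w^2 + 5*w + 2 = (w + 2)*(w^2 + 2*w + 1) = (w + 1)*(w + 2)*(w + 1)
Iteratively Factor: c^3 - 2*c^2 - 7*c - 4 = (c + 1)*(c^2 - 3*c - 4) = (c + 1)^2*(c - 4)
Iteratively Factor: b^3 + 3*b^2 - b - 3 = (b - 1)*(b^2 + 4*b + 3) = (b - 1)*(b + 1)*(b + 3)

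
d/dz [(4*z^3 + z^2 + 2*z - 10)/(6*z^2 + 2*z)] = (12*z^4 + 8*z^3 - 5*z^2 + 60*z + 10)/(2*z^2*(9*z^2 + 6*z + 1))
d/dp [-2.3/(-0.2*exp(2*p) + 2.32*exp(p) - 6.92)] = (5.336 - 0.92*exp(p))*exp(p)/(0.2*exp(2*p) - 2.32*exp(p) + 6.92)^2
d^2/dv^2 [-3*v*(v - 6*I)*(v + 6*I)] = -18*v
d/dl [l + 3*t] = 1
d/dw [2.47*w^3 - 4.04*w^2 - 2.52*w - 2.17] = 7.41*w^2 - 8.08*w - 2.52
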